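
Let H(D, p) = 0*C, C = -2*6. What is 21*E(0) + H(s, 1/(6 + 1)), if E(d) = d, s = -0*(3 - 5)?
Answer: 0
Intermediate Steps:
C = -12
s = 0 (s = -0*(-2) = -1*0 = 0)
H(D, p) = 0 (H(D, p) = 0*(-12) = 0)
21*E(0) + H(s, 1/(6 + 1)) = 21*0 + 0 = 0 + 0 = 0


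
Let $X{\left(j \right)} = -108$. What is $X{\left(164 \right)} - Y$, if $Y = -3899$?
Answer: $3791$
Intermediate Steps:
$X{\left(164 \right)} - Y = -108 - -3899 = -108 + 3899 = 3791$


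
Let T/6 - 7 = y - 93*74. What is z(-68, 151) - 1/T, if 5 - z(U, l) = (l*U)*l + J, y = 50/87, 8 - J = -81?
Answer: 1854491821629/1196150 ≈ 1.5504e+6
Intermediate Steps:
J = 89 (J = 8 - 1*(-81) = 8 + 81 = 89)
y = 50/87 (y = 50*(1/87) = 50/87 ≈ 0.57471)
z(U, l) = -84 - U*l**2 (z(U, l) = 5 - ((l*U)*l + 89) = 5 - ((U*l)*l + 89) = 5 - (U*l**2 + 89) = 5 - (89 + U*l**2) = 5 + (-89 - U*l**2) = -84 - U*l**2)
T = -1196150/29 (T = 42 + 6*(50/87 - 93*74) = 42 + 6*(50/87 - 6882) = 42 + 6*(-598684/87) = 42 - 1197368/29 = -1196150/29 ≈ -41247.)
z(-68, 151) - 1/T = (-84 - 1*(-68)*151**2) - 1/(-1196150/29) = (-84 - 1*(-68)*22801) - 1*(-29/1196150) = (-84 + 1550468) + 29/1196150 = 1550384 + 29/1196150 = 1854491821629/1196150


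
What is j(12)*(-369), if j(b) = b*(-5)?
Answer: 22140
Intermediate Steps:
j(b) = -5*b
j(12)*(-369) = -5*12*(-369) = -60*(-369) = 22140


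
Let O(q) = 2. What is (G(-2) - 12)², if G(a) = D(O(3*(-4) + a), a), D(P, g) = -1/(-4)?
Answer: 2209/16 ≈ 138.06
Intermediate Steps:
D(P, g) = ¼ (D(P, g) = -1*(-¼) = ¼)
G(a) = ¼
(G(-2) - 12)² = (¼ - 12)² = (-47/4)² = 2209/16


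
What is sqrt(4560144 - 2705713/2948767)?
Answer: sqrt(39651478434662755745)/2948767 ≈ 2135.4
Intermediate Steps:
sqrt(4560144 - 2705713/2948767) = sqrt(13446799436735/2948767) = sqrt(39651478434662755745)/2948767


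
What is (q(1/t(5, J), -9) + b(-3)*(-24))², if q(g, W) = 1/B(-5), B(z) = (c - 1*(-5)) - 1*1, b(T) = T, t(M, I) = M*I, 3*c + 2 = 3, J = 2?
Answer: 881721/169 ≈ 5217.3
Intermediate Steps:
c = ⅓ (c = -⅔ + (⅓)*3 = -⅔ + 1 = ⅓ ≈ 0.33333)
t(M, I) = I*M
B(z) = 13/3 (B(z) = (⅓ - 1*(-5)) - 1*1 = (⅓ + 5) - 1 = 16/3 - 1 = 13/3)
q(g, W) = 3/13 (q(g, W) = 1/(13/3) = 3/13)
(q(1/t(5, J), -9) + b(-3)*(-24))² = (3/13 - 3*(-24))² = (3/13 + 72)² = (939/13)² = 881721/169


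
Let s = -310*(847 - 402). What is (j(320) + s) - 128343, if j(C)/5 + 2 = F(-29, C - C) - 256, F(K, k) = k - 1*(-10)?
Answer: -267533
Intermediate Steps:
s = -137950 (s = -310*445 = -137950)
F(K, k) = 10 + k (F(K, k) = k + 10 = 10 + k)
j(C) = -1240 (j(C) = -10 + 5*((10 + (C - C)) - 256) = -10 + 5*((10 + 0) - 256) = -10 + 5*(10 - 256) = -10 + 5*(-246) = -10 - 1230 = -1240)
(j(320) + s) - 128343 = (-1240 - 137950) - 128343 = -139190 - 128343 = -267533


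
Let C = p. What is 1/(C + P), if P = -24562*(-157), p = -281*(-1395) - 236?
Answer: 1/4247993 ≈ 2.3541e-7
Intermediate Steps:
p = 391759 (p = 391995 - 236 = 391759)
C = 391759
P = 3856234
1/(C + P) = 1/(391759 + 3856234) = 1/4247993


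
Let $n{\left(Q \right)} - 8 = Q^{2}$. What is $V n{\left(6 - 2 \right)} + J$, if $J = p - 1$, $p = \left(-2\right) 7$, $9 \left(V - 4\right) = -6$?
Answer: $65$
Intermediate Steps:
$V = \frac{10}{3}$ ($V = 4 + \frac{1}{9} \left(-6\right) = 4 - \frac{2}{3} = \frac{10}{3} \approx 3.3333$)
$p = -14$
$J = -15$ ($J = -14 - 1 = -15$)
$n{\left(Q \right)} = 8 + Q^{2}$
$V n{\left(6 - 2 \right)} + J = \frac{10 \left(8 + \left(6 - 2\right)^{2}\right)}{3} - 15 = \frac{10 \left(8 + 4^{2}\right)}{3} - 15 = \frac{10 \left(8 + 16\right)}{3} - 15 = \frac{10}{3} \cdot 24 - 15 = 80 - 15 = 65$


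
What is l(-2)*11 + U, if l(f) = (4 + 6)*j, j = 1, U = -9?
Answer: 101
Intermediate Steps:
l(f) = 10 (l(f) = (4 + 6)*1 = 10*1 = 10)
l(-2)*11 + U = 10*11 - 9 = 110 - 9 = 101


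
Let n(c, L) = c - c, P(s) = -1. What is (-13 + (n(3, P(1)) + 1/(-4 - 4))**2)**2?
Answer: 690561/4096 ≈ 168.59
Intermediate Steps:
n(c, L) = 0
(-13 + (n(3, P(1)) + 1/(-4 - 4))**2)**2 = (-13 + (0 + 1/(-4 - 4))**2)**2 = (-13 + (0 + 1/(-8))**2)**2 = (-13 + (0 - 1/8)**2)**2 = (-13 + (-1/8)**2)**2 = (-13 + 1/64)**2 = (-831/64)**2 = 690561/4096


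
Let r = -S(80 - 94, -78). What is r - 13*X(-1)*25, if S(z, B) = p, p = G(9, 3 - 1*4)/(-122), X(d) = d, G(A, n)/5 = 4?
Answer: 19835/61 ≈ 325.16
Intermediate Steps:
G(A, n) = 20 (G(A, n) = 5*4 = 20)
p = -10/61 (p = 20/(-122) = 20*(-1/122) = -10/61 ≈ -0.16393)
S(z, B) = -10/61
r = 10/61 (r = -1*(-10/61) = 10/61 ≈ 0.16393)
r - 13*X(-1)*25 = 10/61 - 13*(-1)*25 = 10/61 - (-13)*25 = 10/61 - 1*(-325) = 10/61 + 325 = 19835/61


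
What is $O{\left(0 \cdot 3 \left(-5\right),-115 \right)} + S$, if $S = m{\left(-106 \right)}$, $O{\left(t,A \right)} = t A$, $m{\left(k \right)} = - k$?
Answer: $106$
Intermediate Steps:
$O{\left(t,A \right)} = A t$
$S = 106$ ($S = \left(-1\right) \left(-106\right) = 106$)
$O{\left(0 \cdot 3 \left(-5\right),-115 \right)} + S = - 115 \cdot 0 \cdot 3 \left(-5\right) + 106 = - 115 \cdot 0 \left(-5\right) + 106 = \left(-115\right) 0 + 106 = 0 + 106 = 106$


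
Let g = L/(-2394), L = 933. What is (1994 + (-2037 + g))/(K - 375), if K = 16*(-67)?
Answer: 34625/1154706 ≈ 0.029986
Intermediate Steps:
g = -311/798 (g = 933/(-2394) = 933*(-1/2394) = -311/798 ≈ -0.38972)
K = -1072
(1994 + (-2037 + g))/(K - 375) = (1994 + (-2037 - 311/798))/(-1072 - 375) = (1994 - 1625837/798)/(-1447) = -34625/798*(-1/1447) = 34625/1154706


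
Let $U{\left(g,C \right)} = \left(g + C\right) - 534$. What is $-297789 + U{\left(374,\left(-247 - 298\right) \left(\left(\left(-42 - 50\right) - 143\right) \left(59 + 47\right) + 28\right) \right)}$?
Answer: $13262741$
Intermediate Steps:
$U{\left(g,C \right)} = -534 + C + g$ ($U{\left(g,C \right)} = \left(C + g\right) - 534 = -534 + C + g$)
$-297789 + U{\left(374,\left(-247 - 298\right) \left(\left(\left(-42 - 50\right) - 143\right) \left(59 + 47\right) + 28\right) \right)} = -297789 + \left(-534 + \left(-247 - 298\right) \left(\left(\left(-42 - 50\right) - 143\right) \left(59 + 47\right) + 28\right) + 374\right) = -297789 - \left(160 + 545 \left(\left(-92 - 143\right) 106 + 28\right)\right) = -297789 - \left(160 + 545 \left(\left(-235\right) 106 + 28\right)\right) = -297789 - \left(160 + 545 \left(-24910 + 28\right)\right) = -297789 - -13560530 = -297789 + \left(-534 + 13560690 + 374\right) = -297789 + 13560530 = 13262741$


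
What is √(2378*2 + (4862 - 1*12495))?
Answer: I*√2877 ≈ 53.638*I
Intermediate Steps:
√(2378*2 + (4862 - 1*12495)) = √(4756 + (4862 - 12495)) = √(4756 - 7633) = √(-2877) = I*√2877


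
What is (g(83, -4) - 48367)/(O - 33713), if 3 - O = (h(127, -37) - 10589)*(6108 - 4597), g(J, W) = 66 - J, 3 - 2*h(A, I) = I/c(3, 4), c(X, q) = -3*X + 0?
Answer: -54432/17962997 ≈ -0.0030302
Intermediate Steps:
c(X, q) = -3*X
h(A, I) = 3/2 + I/18 (h(A, I) = 3/2 - I/(2*((-3*3))) = 3/2 - I/(2*(-9)) = 3/2 - I*(-1)/(2*9) = 3/2 - (-1)*I/18 = 3/2 + I/18)
O = 144007393/9 (O = 3 - ((3/2 + (1/18)*(-37)) - 10589)*(6108 - 4597) = 3 - ((3/2 - 37/18) - 10589)*1511 = 3 - (-5/9 - 10589)*1511 = 3 - (-95306)*1511/9 = 3 - 1*(-144007366/9) = 3 + 144007366/9 = 144007393/9 ≈ 1.6001e+7)
(g(83, -4) - 48367)/(O - 33713) = ((66 - 1*83) - 48367)/(144007393/9 - 33713) = ((66 - 83) - 48367)/(143703976/9) = (-17 - 48367)*(9/143703976) = -48384*9/143703976 = -54432/17962997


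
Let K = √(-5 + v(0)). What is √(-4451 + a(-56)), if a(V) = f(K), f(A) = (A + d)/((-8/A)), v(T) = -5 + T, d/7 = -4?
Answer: √(-17799 + 14*I*√10)/2 ≈ 0.08296 + 66.707*I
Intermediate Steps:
d = -28 (d = 7*(-4) = -28)
K = I*√10 (K = √(-5 + (-5 + 0)) = √(-5 - 5) = √(-10) = I*√10 ≈ 3.1623*I)
f(A) = -A*(-28 + A)/8 (f(A) = (A - 28)/((-8/A)) = (-28 + A)*(-A/8) = -A*(-28 + A)/8)
a(V) = I*√10*(28 - I*√10)/8 (a(V) = (I*√10)*(28 - I*√10)/8 = I*√10*(28 - I*√10)/8)
√(-4451 + a(-56)) = √(-4451 + (5/4 + 7*I*√10/2)) = √(-17799/4 + 7*I*√10/2)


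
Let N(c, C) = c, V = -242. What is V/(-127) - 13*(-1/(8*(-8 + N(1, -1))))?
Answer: 11901/7112 ≈ 1.6734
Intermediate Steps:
V/(-127) - 13*(-1/(8*(-8 + N(1, -1)))) = -242/(-127) - 13*(-1/(8*(-8 + 1))) = -242*(-1/127) - 13/((-8*(-7))) = 242/127 - 13/56 = 11901/7112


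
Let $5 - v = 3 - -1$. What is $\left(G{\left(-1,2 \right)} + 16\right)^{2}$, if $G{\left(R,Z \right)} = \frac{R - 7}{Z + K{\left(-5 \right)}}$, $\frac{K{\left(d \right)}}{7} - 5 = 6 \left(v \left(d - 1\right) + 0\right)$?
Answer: $\frac{11888704}{46225} \approx 257.19$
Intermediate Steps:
$v = 1$ ($v = 5 - \left(3 - -1\right) = 5 - \left(3 + 1\right) = 5 - 4 = 1$)
$K{\left(d \right)} = -7 + 42 d$ ($K{\left(d \right)} = 35 + 7 \cdot 6 \left(1 \left(d - 1\right) + 0\right) = 35 + 7 \cdot 6 \left(1 \left(-1 + d\right) + 0\right) = 35 + 7 \cdot 6 \left(\left(-1 + d\right) + 0\right) = 35 + 7 \cdot 6 \left(-1 + d\right) = 35 + 7 \left(-6 + 6 d\right) = 35 + \left(-42 + 42 d\right) = -7 + 42 d$)
$G{\left(R,Z \right)} = \frac{-7 + R}{-217 + Z}$ ($G{\left(R,Z \right)} = \frac{R - 7}{Z + \left(-7 + 42 \left(-5\right)\right)} = \frac{-7 + R}{Z - 217} = \frac{-7 + R}{-217 + Z}$)
$\left(G{\left(-1,2 \right)} + 16\right)^{2} = \left(\frac{-7 - 1}{-217 + 2} + 16\right)^{2} = \left(\frac{1}{-215} \left(-8\right) + 16\right)^{2} = \left(\left(- \frac{1}{215}\right) \left(-8\right) + 16\right)^{2} = \left(\frac{8}{215} + 16\right)^{2} = \left(\frac{3448}{215}\right)^{2} = \frac{11888704}{46225}$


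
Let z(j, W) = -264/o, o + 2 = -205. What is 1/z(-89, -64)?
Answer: 69/88 ≈ 0.78409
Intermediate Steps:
o = -207 (o = -2 - 205 = -207)
z(j, W) = 88/69 (z(j, W) = -264/(-207) = -264*(-1/207) = 88/69)
1/z(-89, -64) = 1/(88/69) = 69/88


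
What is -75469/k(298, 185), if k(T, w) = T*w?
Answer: -75469/55130 ≈ -1.3689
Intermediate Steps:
-75469/k(298, 185) = -75469/(298*185) = -75469/55130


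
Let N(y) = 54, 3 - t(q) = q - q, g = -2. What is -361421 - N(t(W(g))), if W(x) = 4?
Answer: -361475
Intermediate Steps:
t(q) = 3 (t(q) = 3 - (q - q) = 3 - 1*0 = 3 + 0 = 3)
-361421 - N(t(W(g))) = -361421 - 1*54 = -361421 - 54 = -361475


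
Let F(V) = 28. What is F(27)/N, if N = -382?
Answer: -14/191 ≈ -0.073298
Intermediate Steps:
F(27)/N = 28/(-382) = 28*(-1/382) = -14/191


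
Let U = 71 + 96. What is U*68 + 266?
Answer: 11622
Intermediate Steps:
U = 167
U*68 + 266 = 167*68 + 266 = 11356 + 266 = 11622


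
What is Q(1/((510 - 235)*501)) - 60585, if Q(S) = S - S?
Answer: -60585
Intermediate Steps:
Q(S) = 0
Q(1/((510 - 235)*501)) - 60585 = 0 - 60585 = -60585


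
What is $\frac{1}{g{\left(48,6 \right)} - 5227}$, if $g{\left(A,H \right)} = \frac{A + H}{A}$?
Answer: $- \frac{8}{41807} \approx -0.00019136$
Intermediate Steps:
$g{\left(A,H \right)} = \frac{A + H}{A}$
$\frac{1}{g{\left(48,6 \right)} - 5227} = \frac{1}{\frac{48 + 6}{48} - 5227} = \frac{1}{\frac{1}{48} \cdot 54 - 5227} = \frac{1}{\frac{9}{8} - 5227} = \frac{1}{- \frac{41807}{8}} = - \frac{8}{41807}$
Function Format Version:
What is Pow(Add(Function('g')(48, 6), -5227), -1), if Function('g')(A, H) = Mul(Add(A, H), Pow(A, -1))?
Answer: Rational(-8, 41807) ≈ -0.00019136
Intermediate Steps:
Function('g')(A, H) = Mul(Pow(A, -1), Add(A, H))
Pow(Add(Function('g')(48, 6), -5227), -1) = Pow(Add(Mul(Pow(48, -1), Add(48, 6)), -5227), -1) = Pow(Add(Mul(Rational(1, 48), 54), -5227), -1) = Pow(Add(Rational(9, 8), -5227), -1) = Pow(Rational(-41807, 8), -1) = Rational(-8, 41807)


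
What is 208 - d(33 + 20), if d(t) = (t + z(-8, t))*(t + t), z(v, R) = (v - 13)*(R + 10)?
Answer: 134828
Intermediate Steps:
z(v, R) = (-13 + v)*(10 + R)
d(t) = 2*t*(-210 - 20*t) (d(t) = (t + (-130 - 13*t + 10*(-8) + t*(-8)))*(t + t) = (t + (-130 - 13*t - 80 - 8*t))*(2*t) = (t + (-210 - 21*t))*(2*t) = (-210 - 20*t)*(2*t) = 2*t*(-210 - 20*t))
208 - d(33 + 20) = 208 - (-20)*(33 + 20)*(21 + 2*(33 + 20)) = 208 - (-20)*53*(21 + 2*53) = 208 - (-20)*53*(21 + 106) = 208 - (-20)*53*127 = 208 - 1*(-134620) = 208 + 134620 = 134828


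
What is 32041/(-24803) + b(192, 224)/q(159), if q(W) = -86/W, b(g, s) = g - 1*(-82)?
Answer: -541661512/1066529 ≈ -507.87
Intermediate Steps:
b(g, s) = 82 + g (b(g, s) = g + 82 = 82 + g)
32041/(-24803) + b(192, 224)/q(159) = 32041/(-24803) + (82 + 192)/((-86/159)) = 32041*(-1/24803) + 274/((-86*1/159)) = -32041/24803 + 274/(-86/159) = -32041/24803 + 274*(-159/86) = -32041/24803 - 21783/43 = -541661512/1066529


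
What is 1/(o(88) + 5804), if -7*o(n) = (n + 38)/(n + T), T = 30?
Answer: 59/342427 ≈ 0.00017230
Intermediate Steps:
o(n) = -(38 + n)/(7*(30 + n)) (o(n) = -(n + 38)/(7*(n + 30)) = -(38 + n)/(7*(30 + n)))
1/(o(88) + 5804) = 1/((-38 - 1*88)/(7*(30 + 88)) + 5804) = 1/((1/7)*(-38 - 88)/118 + 5804) = 1/((1/7)*(1/118)*(-126) + 5804) = 1/(-9/59 + 5804) = 1/(342427/59) = 59/342427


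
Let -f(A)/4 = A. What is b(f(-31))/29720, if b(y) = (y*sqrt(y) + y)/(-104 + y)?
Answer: 31/148600 + 31*sqrt(31)/74300 ≈ 0.0025316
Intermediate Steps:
f(A) = -4*A
b(y) = (y + y**(3/2))/(-104 + y) (b(y) = (y**(3/2) + y)/(-104 + y) = (y + y**(3/2))/(-104 + y))
b(f(-31))/29720 = ((-4*(-31) + (-4*(-31))**(3/2))/(-104 - 4*(-31)))/29720 = ((124 + 124**(3/2))/(-104 + 124))*(1/29720) = ((124 + 248*sqrt(31))/20)*(1/29720) = (31/5 + 62*sqrt(31)/5)*(1/29720) = 31/148600 + 31*sqrt(31)/74300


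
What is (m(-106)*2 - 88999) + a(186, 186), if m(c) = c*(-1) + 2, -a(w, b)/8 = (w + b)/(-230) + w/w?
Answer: -10209477/115 ≈ -88778.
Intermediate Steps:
a(w, b) = -8 + 4*b/115 + 4*w/115 (a(w, b) = -8*((w + b)/(-230) + w/w) = -8*((b + w)*(-1/230) + 1) = -8*((-b/230 - w/230) + 1) = -8*(1 - b/230 - w/230) = -8 + 4*b/115 + 4*w/115)
m(c) = 2 - c (m(c) = -c + 2 = 2 - c)
(m(-106)*2 - 88999) + a(186, 186) = ((2 - 1*(-106))*2 - 88999) + (-8 + (4/115)*186 + (4/115)*186) = ((2 + 106)*2 - 88999) + (-8 + 744/115 + 744/115) = (108*2 - 88999) + 568/115 = (216 - 88999) + 568/115 = -88783 + 568/115 = -10209477/115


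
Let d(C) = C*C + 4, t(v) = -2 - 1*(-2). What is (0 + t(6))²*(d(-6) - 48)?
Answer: 0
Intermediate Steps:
t(v) = 0 (t(v) = -2 + 2 = 0)
d(C) = 4 + C² (d(C) = C² + 4 = 4 + C²)
(0 + t(6))²*(d(-6) - 48) = (0 + 0)²*((4 + (-6)²) - 48) = 0²*((4 + 36) - 48) = 0*(40 - 48) = 0*(-8) = 0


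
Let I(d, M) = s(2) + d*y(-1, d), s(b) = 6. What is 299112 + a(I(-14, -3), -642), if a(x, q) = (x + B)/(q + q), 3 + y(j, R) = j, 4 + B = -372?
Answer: 192030061/642 ≈ 2.9911e+5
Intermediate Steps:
B = -376 (B = -4 - 372 = -376)
y(j, R) = -3 + j
I(d, M) = 6 - 4*d (I(d, M) = 6 + d*(-3 - 1) = 6 + d*(-4) = 6 - 4*d)
a(x, q) = (-376 + x)/(2*q) (a(x, q) = (x - 376)/(q + q) = (-376 + x)/((2*q)) = (-376 + x)*(1/(2*q)) = (-376 + x)/(2*q))
299112 + a(I(-14, -3), -642) = 299112 + (½)*(-376 + (6 - 4*(-14)))/(-642) = 299112 + (½)*(-1/642)*(-376 + (6 + 56)) = 299112 + (½)*(-1/642)*(-376 + 62) = 299112 + (½)*(-1/642)*(-314) = 299112 + 157/642 = 192030061/642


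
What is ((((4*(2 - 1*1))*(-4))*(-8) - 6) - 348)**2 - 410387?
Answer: -359311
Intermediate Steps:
((((4*(2 - 1*1))*(-4))*(-8) - 6) - 348)**2 - 410387 = ((((4*(2 - 1))*(-4))*(-8) - 6) - 348)**2 - 410387 = ((((4*1)*(-4))*(-8) - 6) - 348)**2 - 410387 = (((4*(-4))*(-8) - 6) - 348)**2 - 410387 = ((-16*(-8) - 6) - 348)**2 - 410387 = ((128 - 6) - 348)**2 - 410387 = (122 - 348)**2 - 410387 = (-226)**2 - 410387 = 51076 - 410387 = -359311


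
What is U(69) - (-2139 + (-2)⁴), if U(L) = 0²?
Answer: 2123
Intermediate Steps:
U(L) = 0
U(69) - (-2139 + (-2)⁴) = 0 - (-2139 + (-2)⁴) = 0 - (-2139 + 16) = 0 - 1*(-2123) = 0 + 2123 = 2123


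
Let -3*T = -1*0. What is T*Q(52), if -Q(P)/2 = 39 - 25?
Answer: 0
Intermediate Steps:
T = 0 (T = -(-1)*0/3 = -1/3*0 = 0)
Q(P) = -28 (Q(P) = -2*(39 - 25) = -2*14 = -28)
T*Q(52) = 0*(-28) = 0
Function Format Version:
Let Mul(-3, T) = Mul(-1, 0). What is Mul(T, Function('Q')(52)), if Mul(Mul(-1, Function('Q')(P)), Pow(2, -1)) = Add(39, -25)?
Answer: 0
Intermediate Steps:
T = 0 (T = Mul(Rational(-1, 3), Mul(-1, 0)) = Mul(Rational(-1, 3), 0) = 0)
Function('Q')(P) = -28 (Function('Q')(P) = Mul(-2, Add(39, -25)) = Mul(-2, 14) = -28)
Mul(T, Function('Q')(52)) = Mul(0, -28) = 0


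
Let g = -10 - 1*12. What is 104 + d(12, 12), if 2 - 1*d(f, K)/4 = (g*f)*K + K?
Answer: 12736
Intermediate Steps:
g = -22 (g = -10 - 12 = -22)
d(f, K) = 8 - 4*K + 88*K*f (d(f, K) = 8 - 4*((-22*f)*K + K) = 8 - 4*(-22*K*f + K) = 8 - 4*(K - 22*K*f) = 8 + (-4*K + 88*K*f) = 8 - 4*K + 88*K*f)
104 + d(12, 12) = 104 + (8 - 4*12 + 88*12*12) = 104 + (8 - 48 + 12672) = 104 + 12632 = 12736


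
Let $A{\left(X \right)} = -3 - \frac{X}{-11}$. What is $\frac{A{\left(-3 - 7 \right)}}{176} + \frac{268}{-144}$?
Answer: $- \frac{32815}{17424} \approx -1.8833$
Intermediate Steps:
$A{\left(X \right)} = -3 + \frac{X}{11}$ ($A{\left(X \right)} = -3 - X \left(- \frac{1}{11}\right) = -3 - - \frac{X}{11} = -3 + \frac{X}{11}$)
$\frac{A{\left(-3 - 7 \right)}}{176} + \frac{268}{-144} = \frac{-3 + \frac{-3 - 7}{11}}{176} + \frac{268}{-144} = \left(-3 + \frac{1}{11} \left(-10\right)\right) \frac{1}{176} + 268 \left(- \frac{1}{144}\right) = \left(-3 - \frac{10}{11}\right) \frac{1}{176} - \frac{67}{36} = \left(- \frac{43}{11}\right) \frac{1}{176} - \frac{67}{36} = - \frac{43}{1936} - \frac{67}{36} = - \frac{32815}{17424}$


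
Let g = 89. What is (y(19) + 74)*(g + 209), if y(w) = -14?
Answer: 17880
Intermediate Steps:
(y(19) + 74)*(g + 209) = (-14 + 74)*(89 + 209) = 60*298 = 17880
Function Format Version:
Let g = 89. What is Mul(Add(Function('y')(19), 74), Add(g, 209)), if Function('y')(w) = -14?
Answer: 17880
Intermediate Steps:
Mul(Add(Function('y')(19), 74), Add(g, 209)) = Mul(Add(-14, 74), Add(89, 209)) = Mul(60, 298) = 17880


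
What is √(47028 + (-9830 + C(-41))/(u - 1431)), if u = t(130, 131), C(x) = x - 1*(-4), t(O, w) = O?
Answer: 3*√8845830755/1301 ≈ 216.88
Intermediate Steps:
C(x) = 4 + x (C(x) = x + 4 = 4 + x)
u = 130
√(47028 + (-9830 + C(-41))/(u - 1431)) = √(47028 + (-9830 + (4 - 41))/(130 - 1431)) = √(47028 + (-9830 - 37)/(-1301)) = √(47028 - 9867*(-1/1301)) = √(47028 + 9867/1301) = √(61193295/1301) = 3*√8845830755/1301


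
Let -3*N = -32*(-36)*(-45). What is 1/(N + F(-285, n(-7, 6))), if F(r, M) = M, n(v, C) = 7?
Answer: 1/17287 ≈ 5.7847e-5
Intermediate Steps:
N = 17280 (N = -(-32*(-36))*(-45)/3 = -384*(-45) = -⅓*(-51840) = 17280)
1/(N + F(-285, n(-7, 6))) = 1/(17280 + 7) = 1/17287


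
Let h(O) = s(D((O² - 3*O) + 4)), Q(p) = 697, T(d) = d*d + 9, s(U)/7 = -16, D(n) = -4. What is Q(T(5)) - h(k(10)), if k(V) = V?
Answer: 809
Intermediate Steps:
s(U) = -112 (s(U) = 7*(-16) = -112)
T(d) = 9 + d² (T(d) = d² + 9 = 9 + d²)
h(O) = -112
Q(T(5)) - h(k(10)) = 697 - 1*(-112) = 697 + 112 = 809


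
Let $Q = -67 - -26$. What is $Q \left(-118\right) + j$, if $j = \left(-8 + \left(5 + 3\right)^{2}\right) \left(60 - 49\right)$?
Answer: $5454$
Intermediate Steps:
$Q = -41$ ($Q = -67 + 26 = -41$)
$j = 616$ ($j = \left(-8 + 8^{2}\right) 11 = \left(-8 + 64\right) 11 = 56 \cdot 11 = 616$)
$Q \left(-118\right) + j = \left(-41\right) \left(-118\right) + 616 = 4838 + 616 = 5454$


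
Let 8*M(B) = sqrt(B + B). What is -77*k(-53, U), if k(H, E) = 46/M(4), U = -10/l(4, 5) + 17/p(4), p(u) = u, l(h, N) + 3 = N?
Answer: -7084*sqrt(2) ≈ -10018.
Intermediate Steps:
l(h, N) = -3 + N
M(B) = sqrt(2)*sqrt(B)/8 (M(B) = sqrt(B + B)/8 = sqrt(2*B)/8 = (sqrt(2)*sqrt(B))/8 = sqrt(2)*sqrt(B)/8)
U = -3/4 (U = -10/(-3 + 5) + 17/4 = -10/2 + 17*(1/4) = -10*1/2 + 17/4 = -5 + 17/4 = -3/4 ≈ -0.75000)
k(H, E) = 92*sqrt(2) (k(H, E) = 46/((sqrt(2)*sqrt(4)/8)) = 46/(((1/8)*sqrt(2)*2)) = 46/((sqrt(2)/4)) = 46*(2*sqrt(2)) = 92*sqrt(2))
-77*k(-53, U) = -7084*sqrt(2)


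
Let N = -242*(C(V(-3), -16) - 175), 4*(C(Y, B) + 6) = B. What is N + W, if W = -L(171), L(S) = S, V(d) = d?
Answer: 44599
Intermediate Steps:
C(Y, B) = -6 + B/4
W = -171 (W = -1*171 = -171)
N = 44770 (N = -242*((-6 + (¼)*(-16)) - 175) = -242*((-6 - 4) - 175) = -242*(-10 - 175) = -242*(-185) = 44770)
N + W = 44770 - 171 = 44599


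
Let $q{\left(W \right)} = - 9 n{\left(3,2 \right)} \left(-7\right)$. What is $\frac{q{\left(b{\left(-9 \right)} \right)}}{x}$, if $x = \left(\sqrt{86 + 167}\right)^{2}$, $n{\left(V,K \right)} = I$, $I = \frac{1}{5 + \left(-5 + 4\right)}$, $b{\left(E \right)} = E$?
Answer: $\frac{63}{1012} \approx 0.062253$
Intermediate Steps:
$I = \frac{1}{4}$ ($I = \frac{1}{5 - 1} = \frac{1}{4} \approx 0.25$)
$n{\left(V,K \right)} = \frac{1}{4}$
$x = 253$ ($x = \left(\sqrt{253}\right)^{2} = 253$)
$q{\left(W \right)} = \frac{63}{4}$ ($q{\left(W \right)} = \left(-9\right) \frac{1}{4} \left(-7\right) = \left(- \frac{9}{4}\right) \left(-7\right) = \frac{63}{4}$)
$\frac{q{\left(b{\left(-9 \right)} \right)}}{x} = \frac{63}{4 \cdot 253} = \frac{63}{4} \cdot \frac{1}{253} = \frac{63}{1012}$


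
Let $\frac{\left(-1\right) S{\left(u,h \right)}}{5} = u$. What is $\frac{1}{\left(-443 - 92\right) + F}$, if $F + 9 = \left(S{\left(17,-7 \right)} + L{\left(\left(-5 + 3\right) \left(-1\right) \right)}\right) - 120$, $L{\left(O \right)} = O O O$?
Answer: $- \frac{1}{741} \approx -0.0013495$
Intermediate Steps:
$S{\left(u,h \right)} = - 5 u$
$L{\left(O \right)} = O^{3}$ ($L{\left(O \right)} = O^{2} O = O^{3}$)
$F = -206$ ($F = -9 - \left(205 - - \left(-5 + 3\right)^{3}\right) = -9 - \left(205 - 8\right) = -9 + \left(\left(-85 + 8\right) - 120\right) = -9 - 197 = -206$)
$\frac{1}{\left(-443 - 92\right) + F} = \frac{1}{\left(-443 - 92\right) - 206} = \frac{1}{-535 - 206} = \frac{1}{-741} = - \frac{1}{741}$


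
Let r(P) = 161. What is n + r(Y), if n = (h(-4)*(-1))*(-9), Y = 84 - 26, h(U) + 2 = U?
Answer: 107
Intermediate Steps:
h(U) = -2 + U
Y = 58
n = -54 (n = ((-2 - 4)*(-1))*(-9) = -6*(-1)*(-9) = 6*(-9) = -54)
n + r(Y) = -54 + 161 = 107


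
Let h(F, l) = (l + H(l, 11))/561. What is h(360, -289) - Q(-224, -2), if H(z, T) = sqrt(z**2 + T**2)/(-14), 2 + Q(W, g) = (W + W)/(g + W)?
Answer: -1855/3729 - sqrt(83642)/7854 ≈ -0.53428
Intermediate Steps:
Q(W, g) = -2 + 2*W/(W + g) (Q(W, g) = -2 + (W + W)/(g + W) = -2 + (2*W)/(W + g) = -2 + 2*W/(W + g))
H(z, T) = -sqrt(T**2 + z**2)/14 (H(z, T) = sqrt(T**2 + z**2)*(-1/14) = -sqrt(T**2 + z**2)/14)
h(F, l) = -sqrt(121 + l**2)/7854 + l/561 (h(F, l) = (l - sqrt(11**2 + l**2)/14)/561 = (l - sqrt(121 + l**2)/14)*(1/561) = -sqrt(121 + l**2)/7854 + l/561)
h(360, -289) - Q(-224, -2) = (-sqrt(121 + (-289)**2)/7854 + (1/561)*(-289)) - (-2)*(-2)/(-224 - 2) = (-sqrt(121 + 83521)/7854 - 17/33) - (-2)*(-2)/(-226) = (-sqrt(83642)/7854 - 17/33) - (-2)*(-2)*(-1)/226 = (-17/33 - sqrt(83642)/7854) - 1*(-2/113) = (-17/33 - sqrt(83642)/7854) + 2/113 = -1855/3729 - sqrt(83642)/7854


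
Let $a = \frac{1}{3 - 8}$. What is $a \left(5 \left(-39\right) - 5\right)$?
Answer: $40$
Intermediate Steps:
$a = - \frac{1}{5}$ ($a = \frac{1}{-5} = - \frac{1}{5} \approx -0.2$)
$a \left(5 \left(-39\right) - 5\right) = - \frac{5 \left(-39\right) - 5}{5} = - \frac{-195 - 5}{5} = \left(- \frac{1}{5}\right) \left(-200\right) = 40$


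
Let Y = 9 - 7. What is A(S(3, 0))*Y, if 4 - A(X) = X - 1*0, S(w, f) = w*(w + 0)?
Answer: -10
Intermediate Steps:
S(w, f) = w² (S(w, f) = w*w = w²)
A(X) = 4 - X (A(X) = 4 - (X - 1*0) = 4 - (X + 0) = 4 - X)
Y = 2
A(S(3, 0))*Y = (4 - 1*3²)*2 = (4 - 1*9)*2 = (4 - 9)*2 = -5*2 = -10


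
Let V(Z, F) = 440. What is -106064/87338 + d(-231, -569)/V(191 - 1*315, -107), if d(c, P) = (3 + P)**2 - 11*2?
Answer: 6982665683/9607180 ≈ 726.82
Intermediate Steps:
d(c, P) = -22 + (3 + P)**2 (d(c, P) = (3 + P)**2 - 22 = -22 + (3 + P)**2)
-106064/87338 + d(-231, -569)/V(191 - 1*315, -107) = -106064/87338 + (-22 + (3 - 569)**2)/440 = -106064*1/87338 + (-22 + (-566)**2)*(1/440) = -53032/43669 + (-22 + 320356)*(1/440) = -53032/43669 + 320334*(1/440) = -53032/43669 + 160167/220 = 6982665683/9607180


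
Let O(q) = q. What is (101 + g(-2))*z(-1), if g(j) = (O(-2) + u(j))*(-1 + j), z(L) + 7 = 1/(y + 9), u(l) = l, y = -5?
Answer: -3051/4 ≈ -762.75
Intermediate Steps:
z(L) = -27/4 (z(L) = -7 + 1/(-5 + 9) = -7 + 1/4 = -7 + ¼ = -27/4)
g(j) = (-1 + j)*(-2 + j) (g(j) = (-2 + j)*(-1 + j) = (-1 + j)*(-2 + j))
(101 + g(-2))*z(-1) = (101 + (2 + (-2)² - 3*(-2)))*(-27/4) = (101 + (2 + 4 + 6))*(-27/4) = (101 + 12)*(-27/4) = 113*(-27/4) = -3051/4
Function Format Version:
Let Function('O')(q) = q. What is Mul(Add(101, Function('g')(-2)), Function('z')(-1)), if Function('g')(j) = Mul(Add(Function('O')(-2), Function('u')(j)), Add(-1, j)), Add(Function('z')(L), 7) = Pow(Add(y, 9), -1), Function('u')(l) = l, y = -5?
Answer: Rational(-3051, 4) ≈ -762.75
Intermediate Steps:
Function('z')(L) = Rational(-27, 4) (Function('z')(L) = Add(-7, Pow(Add(-5, 9), -1)) = Add(-7, Pow(4, -1)) = Add(-7, Rational(1, 4)) = Rational(-27, 4))
Function('g')(j) = Mul(Add(-1, j), Add(-2, j)) (Function('g')(j) = Mul(Add(-2, j), Add(-1, j)) = Mul(Add(-1, j), Add(-2, j)))
Mul(Add(101, Function('g')(-2)), Function('z')(-1)) = Mul(Add(101, Add(2, Pow(-2, 2), Mul(-3, -2))), Rational(-27, 4)) = Mul(Add(101, Add(2, 4, 6)), Rational(-27, 4)) = Mul(Add(101, 12), Rational(-27, 4)) = Mul(113, Rational(-27, 4)) = Rational(-3051, 4)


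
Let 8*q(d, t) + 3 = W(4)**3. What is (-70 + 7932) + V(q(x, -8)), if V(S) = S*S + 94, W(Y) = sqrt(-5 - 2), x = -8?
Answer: 254425/32 + 21*I*sqrt(7)/32 ≈ 7950.8 + 1.7363*I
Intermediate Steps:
W(Y) = I*sqrt(7) (W(Y) = sqrt(-7) = I*sqrt(7))
q(d, t) = -3/8 - 7*I*sqrt(7)/8 (q(d, t) = -3/8 + (I*sqrt(7))**3/8 = -3/8 + (-7*I*sqrt(7))/8 = -3/8 - 7*I*sqrt(7)/8)
V(S) = 94 + S**2 (V(S) = S**2 + 94 = 94 + S**2)
(-70 + 7932) + V(q(x, -8)) = (-70 + 7932) + (94 + (-3/8 - 7*I*sqrt(7)/8)**2) = 7862 + (94 + (-3/8 - 7*I*sqrt(7)/8)**2) = 7956 + (-3/8 - 7*I*sqrt(7)/8)**2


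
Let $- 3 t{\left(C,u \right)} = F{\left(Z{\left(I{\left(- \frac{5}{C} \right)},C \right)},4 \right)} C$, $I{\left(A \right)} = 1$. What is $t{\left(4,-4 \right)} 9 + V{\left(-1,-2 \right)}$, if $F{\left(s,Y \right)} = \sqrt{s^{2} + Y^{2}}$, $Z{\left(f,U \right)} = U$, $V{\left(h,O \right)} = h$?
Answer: $-1 - 48 \sqrt{2} \approx -68.882$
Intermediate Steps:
$F{\left(s,Y \right)} = \sqrt{Y^{2} + s^{2}}$
$t{\left(C,u \right)} = - \frac{C \sqrt{16 + C^{2}}}{3}$ ($t{\left(C,u \right)} = - \frac{\sqrt{4^{2} + C^{2}} C}{3} = - \frac{\sqrt{16 + C^{2}} C}{3} = - \frac{C \sqrt{16 + C^{2}}}{3}$)
$t{\left(4,-4 \right)} 9 + V{\left(-1,-2 \right)} = \left(- \frac{1}{3}\right) 4 \sqrt{16 + 4^{2}} \cdot 9 - 1 = \left(- \frac{1}{3}\right) 4 \sqrt{16 + 16} \cdot 9 - 1 = \left(- \frac{1}{3}\right) 4 \sqrt{32} \cdot 9 - 1 = \left(- \frac{1}{3}\right) 4 \cdot 4 \sqrt{2} \cdot 9 - 1 = - \frac{16 \sqrt{2}}{3} \cdot 9 - 1 = - 48 \sqrt{2} - 1 = -1 - 48 \sqrt{2}$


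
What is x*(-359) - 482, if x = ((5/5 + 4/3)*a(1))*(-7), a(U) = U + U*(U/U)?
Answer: 33736/3 ≈ 11245.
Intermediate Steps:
a(U) = 2*U (a(U) = U + U*1 = U + U = 2*U)
x = -98/3 (x = ((5/5 + 4/3)*(2*1))*(-7) = ((5*(⅕) + 4*(⅓))*2)*(-7) = ((1 + 4/3)*2)*(-7) = ((7/3)*2)*(-7) = (14/3)*(-7) = -98/3 ≈ -32.667)
x*(-359) - 482 = -98/3*(-359) - 482 = 35182/3 - 482 = 33736/3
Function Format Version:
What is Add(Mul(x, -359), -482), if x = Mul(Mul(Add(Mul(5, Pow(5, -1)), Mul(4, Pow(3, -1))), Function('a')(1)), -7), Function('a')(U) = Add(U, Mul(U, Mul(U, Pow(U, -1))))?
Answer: Rational(33736, 3) ≈ 11245.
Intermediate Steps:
Function('a')(U) = Mul(2, U) (Function('a')(U) = Add(U, Mul(U, 1)) = Add(U, U) = Mul(2, U))
x = Rational(-98, 3) (x = Mul(Mul(Add(Mul(5, Pow(5, -1)), Mul(4, Pow(3, -1))), Mul(2, 1)), -7) = Mul(Mul(Add(Mul(5, Rational(1, 5)), Mul(4, Rational(1, 3))), 2), -7) = Mul(Mul(Add(1, Rational(4, 3)), 2), -7) = Mul(Mul(Rational(7, 3), 2), -7) = Mul(Rational(14, 3), -7) = Rational(-98, 3) ≈ -32.667)
Add(Mul(x, -359), -482) = Add(Mul(Rational(-98, 3), -359), -482) = Add(Rational(35182, 3), -482) = Rational(33736, 3)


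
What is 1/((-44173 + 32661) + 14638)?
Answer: 1/3126 ≈ 0.00031990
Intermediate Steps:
1/((-44173 + 32661) + 14638) = 1/(-11512 + 14638) = 1/3126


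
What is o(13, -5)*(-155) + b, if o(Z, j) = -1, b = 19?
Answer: 174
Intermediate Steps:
o(13, -5)*(-155) + b = -1*(-155) + 19 = 155 + 19 = 174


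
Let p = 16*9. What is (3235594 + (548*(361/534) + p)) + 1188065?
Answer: 1181254315/267 ≈ 4.4242e+6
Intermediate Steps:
p = 144
(3235594 + (548*(361/534) + p)) + 1188065 = (3235594 + (548*(361/534) + 144)) + 1188065 = (3235594 + (98914/267 + 144)) + 1188065 = (3235594 + 137362/267) + 1188065 = 864040960/267 + 1188065 = 1181254315/267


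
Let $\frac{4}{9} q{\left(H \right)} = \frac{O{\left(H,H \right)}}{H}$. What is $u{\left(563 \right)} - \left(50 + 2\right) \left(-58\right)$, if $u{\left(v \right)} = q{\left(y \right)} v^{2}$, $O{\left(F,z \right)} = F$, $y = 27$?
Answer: $\frac{2864785}{4} \approx 7.162 \cdot 10^{5}$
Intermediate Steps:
$q{\left(H \right)} = \frac{9}{4}$ ($q{\left(H \right)} = \frac{9 \frac{H}{H}}{4} = \frac{9}{4} \cdot 1 = \frac{9}{4}$)
$u{\left(v \right)} = \frac{9 v^{2}}{4}$
$u{\left(563 \right)} - \left(50 + 2\right) \left(-58\right) = \frac{9 \cdot 563^{2}}{4} - \left(50 + 2\right) \left(-58\right) = \frac{9}{4} \cdot 316969 - 52 \left(-58\right) = \frac{2852721}{4} - -3016 = \frac{2852721}{4} + 3016 = \frac{2864785}{4}$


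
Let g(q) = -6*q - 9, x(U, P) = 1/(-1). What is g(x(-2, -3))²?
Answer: 9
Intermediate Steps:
x(U, P) = -1
g(q) = -9 - 6*q
g(x(-2, -3))² = (-9 - 6*(-1))² = (-9 + 6)² = (-3)² = 9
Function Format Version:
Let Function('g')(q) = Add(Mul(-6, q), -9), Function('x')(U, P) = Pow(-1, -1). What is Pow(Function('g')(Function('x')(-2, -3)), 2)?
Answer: 9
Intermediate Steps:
Function('x')(U, P) = -1
Function('g')(q) = Add(-9, Mul(-6, q))
Pow(Function('g')(Function('x')(-2, -3)), 2) = Pow(Add(-9, Mul(-6, -1)), 2) = Pow(Add(-9, 6), 2) = Pow(-3, 2) = 9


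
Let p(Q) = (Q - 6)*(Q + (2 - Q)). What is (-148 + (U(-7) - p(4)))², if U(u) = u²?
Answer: 9025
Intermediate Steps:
p(Q) = -12 + 2*Q (p(Q) = (-6 + Q)*2 = -12 + 2*Q)
(-148 + (U(-7) - p(4)))² = (-148 + ((-7)² - (-12 + 2*4)))² = (-148 + (49 - (-12 + 8)))² = (-148 + (49 - 1*(-4)))² = (-148 + (49 + 4))² = (-148 + 53)² = (-95)² = 9025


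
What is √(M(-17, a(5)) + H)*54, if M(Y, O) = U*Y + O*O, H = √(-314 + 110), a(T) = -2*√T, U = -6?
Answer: 54*√(122 + 2*I*√51) ≈ 597.47 + 34.854*I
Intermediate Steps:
H = 2*I*√51 (H = √(-204) = 2*I*√51 ≈ 14.283*I)
M(Y, O) = O² - 6*Y (M(Y, O) = -6*Y + O*O = -6*Y + O² = O² - 6*Y)
√(M(-17, a(5)) + H)*54 = √(((-2*√5)² - 6*(-17)) + 2*I*√51)*54 = √((20 + 102) + 2*I*√51)*54 = √(122 + 2*I*√51)*54 = 54*√(122 + 2*I*√51)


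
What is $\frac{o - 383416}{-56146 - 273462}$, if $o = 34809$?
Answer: $\frac{348607}{329608} \approx 1.0576$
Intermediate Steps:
$\frac{o - 383416}{-56146 - 273462} = \frac{34809 - 383416}{-56146 - 273462} = - \frac{348607}{-329608} = \left(-348607\right) \left(- \frac{1}{329608}\right) = \frac{348607}{329608}$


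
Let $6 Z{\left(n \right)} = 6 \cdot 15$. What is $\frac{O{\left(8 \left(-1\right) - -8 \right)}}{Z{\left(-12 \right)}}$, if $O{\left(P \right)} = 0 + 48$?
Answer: $\frac{16}{5} \approx 3.2$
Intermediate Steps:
$Z{\left(n \right)} = 15$ ($Z{\left(n \right)} = \frac{6 \cdot 15}{6} = \frac{1}{6} \cdot 90 = 15$)
$O{\left(P \right)} = 48$
$\frac{O{\left(8 \left(-1\right) - -8 \right)}}{Z{\left(-12 \right)}} = \frac{48}{15} = 48 \cdot \frac{1}{15} = \frac{16}{5}$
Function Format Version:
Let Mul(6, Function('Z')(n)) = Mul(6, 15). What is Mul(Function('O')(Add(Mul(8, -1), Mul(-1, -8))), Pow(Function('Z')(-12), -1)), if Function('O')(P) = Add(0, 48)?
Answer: Rational(16, 5) ≈ 3.2000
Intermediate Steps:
Function('Z')(n) = 15 (Function('Z')(n) = Mul(Rational(1, 6), Mul(6, 15)) = Mul(Rational(1, 6), 90) = 15)
Function('O')(P) = 48
Mul(Function('O')(Add(Mul(8, -1), Mul(-1, -8))), Pow(Function('Z')(-12), -1)) = Mul(48, Pow(15, -1)) = Mul(48, Rational(1, 15)) = Rational(16, 5)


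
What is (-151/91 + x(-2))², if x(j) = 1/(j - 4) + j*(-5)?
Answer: 19918369/298116 ≈ 66.814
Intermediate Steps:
x(j) = 1/(-4 + j) - 5*j
(-151/91 + x(-2))² = (-151/91 + (1 - 5*(-2)² + 20*(-2))/(-4 - 2))² = (-151*1/91 + (1 - 5*4 - 40)/(-6))² = (-151/91 - (1 - 20 - 40)/6)² = (-151/91 - ⅙*(-59))² = (-151/91 + 59/6)² = (4463/546)² = 19918369/298116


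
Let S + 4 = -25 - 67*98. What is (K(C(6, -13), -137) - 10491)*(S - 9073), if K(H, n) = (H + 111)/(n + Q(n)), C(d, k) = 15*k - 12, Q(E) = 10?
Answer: 20873865348/127 ≈ 1.6436e+8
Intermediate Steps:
S = -6595 (S = -4 + (-25 - 67*98) = -4 + (-25 - 6566) = -4 - 6591 = -6595)
C(d, k) = -12 + 15*k
K(H, n) = (111 + H)/(10 + n) (K(H, n) = (H + 111)/(n + 10) = (111 + H)/(10 + n))
(K(C(6, -13), -137) - 10491)*(S - 9073) = ((111 + (-12 + 15*(-13)))/(10 - 137) - 10491)*(-6595 - 9073) = ((111 + (-12 - 195))/(-127) - 10491)*(-15668) = (-(111 - 207)/127 - 10491)*(-15668) = (-1/127*(-96) - 10491)*(-15668) = (96/127 - 10491)*(-15668) = -1332261/127*(-15668) = 20873865348/127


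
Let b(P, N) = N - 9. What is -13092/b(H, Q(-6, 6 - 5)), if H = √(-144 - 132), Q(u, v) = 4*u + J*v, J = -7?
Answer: 3273/10 ≈ 327.30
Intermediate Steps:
Q(u, v) = -7*v + 4*u (Q(u, v) = 4*u - 7*v = -7*v + 4*u)
H = 2*I*√69 (H = √(-276) = 2*I*√69 ≈ 16.613*I)
b(P, N) = -9 + N
-13092/b(H, Q(-6, 6 - 5)) = -13092/(-9 + (-7*(6 - 5) + 4*(-6))) = -13092/(-9 + (-7*1 - 24)) = -13092/(-9 + (-7 - 24)) = -13092/(-9 - 31) = -13092/(-40) = -13092*(-1/40) = 3273/10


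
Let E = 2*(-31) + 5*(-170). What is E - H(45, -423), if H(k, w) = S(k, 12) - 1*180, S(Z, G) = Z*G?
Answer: -1272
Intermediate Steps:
S(Z, G) = G*Z
H(k, w) = -180 + 12*k (H(k, w) = 12*k - 1*180 = 12*k - 180 = -180 + 12*k)
E = -912 (E = -62 - 850 = -912)
E - H(45, -423) = -912 - (-180 + 12*45) = -912 - (-180 + 540) = -912 - 1*360 = -912 - 360 = -1272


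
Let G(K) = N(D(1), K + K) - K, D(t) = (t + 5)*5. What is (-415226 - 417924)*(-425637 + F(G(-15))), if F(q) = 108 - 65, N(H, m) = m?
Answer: 354583641100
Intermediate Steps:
D(t) = 25 + 5*t (D(t) = (5 + t)*5 = 25 + 5*t)
G(K) = K (G(K) = (K + K) - K = 2*K - K = K)
F(q) = 43
(-415226 - 417924)*(-425637 + F(G(-15))) = (-415226 - 417924)*(-425637 + 43) = -833150*(-425594) = 354583641100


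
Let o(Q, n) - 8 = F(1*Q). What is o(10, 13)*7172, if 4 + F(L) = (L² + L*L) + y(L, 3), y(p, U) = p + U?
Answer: 1556324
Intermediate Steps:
y(p, U) = U + p
F(L) = -1 + L + 2*L² (F(L) = -4 + ((L² + L*L) + (3 + L)) = -4 + ((L² + L²) + (3 + L)) = -4 + (2*L² + (3 + L)) = -4 + (3 + L + 2*L²) = -1 + L + 2*L²)
o(Q, n) = 7 + Q + 2*Q² (o(Q, n) = 8 + (-1 + 1*Q + 2*(1*Q)²) = 8 + (-1 + Q + 2*Q²) = 7 + Q + 2*Q²)
o(10, 13)*7172 = (7 + 10 + 2*10²)*7172 = (7 + 10 + 2*100)*7172 = (7 + 10 + 200)*7172 = 217*7172 = 1556324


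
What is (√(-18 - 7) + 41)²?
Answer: 1656 + 410*I ≈ 1656.0 + 410.0*I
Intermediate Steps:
(√(-18 - 7) + 41)² = (√(-25) + 41)² = (5*I + 41)² = (41 + 5*I)²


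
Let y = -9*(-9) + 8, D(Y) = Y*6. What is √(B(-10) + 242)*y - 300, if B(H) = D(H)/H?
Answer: -300 + 178*√62 ≈ 1101.6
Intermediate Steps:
D(Y) = 6*Y
B(H) = 6 (B(H) = (6*H)/H = 6)
y = 89 (y = 81 + 8 = 89)
√(B(-10) + 242)*y - 300 = √(6 + 242)*89 - 300 = √248*89 - 300 = (2*√62)*89 - 300 = 178*√62 - 300 = -300 + 178*√62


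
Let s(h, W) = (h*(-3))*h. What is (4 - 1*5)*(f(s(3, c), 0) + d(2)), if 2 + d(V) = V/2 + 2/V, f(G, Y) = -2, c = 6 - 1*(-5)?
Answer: 2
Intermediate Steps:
c = 11 (c = 6 + 5 = 11)
s(h, W) = -3*h² (s(h, W) = (-3*h)*h = -3*h²)
d(V) = -2 + V/2 + 2/V (d(V) = -2 + (V/2 + 2/V) = -2 + V/2 + 2/V)
(4 - 1*5)*(f(s(3, c), 0) + d(2)) = (4 - 1*5)*(-2 + (-2 + (½)*2 + 2/2)) = (4 - 5)*(-2 + (-2 + 1 + 2*(½))) = -(-2 + (-2 + 1 + 1)) = -(-2 + 0) = -1*(-2) = 2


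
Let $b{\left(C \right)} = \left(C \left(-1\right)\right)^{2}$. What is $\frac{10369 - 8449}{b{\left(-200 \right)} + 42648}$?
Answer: $\frac{240}{10331} \approx 0.023231$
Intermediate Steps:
$b{\left(C \right)} = C^{2}$ ($b{\left(C \right)} = \left(- C\right)^{2} = C^{2}$)
$\frac{10369 - 8449}{b{\left(-200 \right)} + 42648} = \frac{10369 - 8449}{\left(-200\right)^{2} + 42648} = \frac{1920}{40000 + 42648} = \frac{1920}{82648} = 1920 \cdot \frac{1}{82648} = \frac{240}{10331}$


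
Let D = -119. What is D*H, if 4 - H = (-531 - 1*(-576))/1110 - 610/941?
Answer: -38181507/69634 ≈ -548.32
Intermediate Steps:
H = 320853/69634 (H = 4 - ((-531 - 1*(-576))/1110 - 610/941) = 4 - ((-531 + 576)*(1/1110) - 610*1/941) = 4 - (45*(1/1110) - 610/941) = 4 - (3/74 - 610/941) = 4 - 1*(-42317/69634) = 4 + 42317/69634 = 320853/69634 ≈ 4.6077)
D*H = -119*320853/69634 = -38181507/69634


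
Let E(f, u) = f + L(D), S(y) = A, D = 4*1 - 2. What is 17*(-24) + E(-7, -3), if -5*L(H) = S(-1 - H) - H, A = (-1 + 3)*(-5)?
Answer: -2063/5 ≈ -412.60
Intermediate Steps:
A = -10 (A = 2*(-5) = -10)
D = 2 (D = 4 - 2 = 2)
S(y) = -10
L(H) = 2 + H/5 (L(H) = -(-10 - H)/5 = 2 + H/5)
E(f, u) = 12/5 + f (E(f, u) = f + (2 + (⅕)*2) = f + (2 + ⅖) = f + 12/5 = 12/5 + f)
17*(-24) + E(-7, -3) = 17*(-24) + (12/5 - 7) = -408 - 23/5 = -2063/5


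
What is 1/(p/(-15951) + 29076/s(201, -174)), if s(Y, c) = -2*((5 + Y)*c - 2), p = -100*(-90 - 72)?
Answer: -95296591/58134927 ≈ -1.6392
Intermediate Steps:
p = 16200 (p = -100*(-162) = 16200)
s(Y, c) = 4 - 2*c*(5 + Y) (s(Y, c) = -2*(c*(5 + Y) - 2) = -2*(-2 + c*(5 + Y)) = 4 - 2*c*(5 + Y))
1/(p/(-15951) + 29076/s(201, -174)) = 1/(16200/(-15951) + 29076/(4 - 10*(-174) - 2*201*(-174))) = 1/(16200*(-1/15951) + 29076/(4 + 1740 + 69948)) = 1/(-5400/5317 + 29076/71692) = 1/(-5400/5317 + 29076*(1/71692)) = 1/(-5400/5317 + 7269/17923) = 1/(-58134927/95296591) = -95296591/58134927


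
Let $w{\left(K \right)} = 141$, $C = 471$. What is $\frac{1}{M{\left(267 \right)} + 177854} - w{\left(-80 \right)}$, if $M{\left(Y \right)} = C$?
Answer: $- \frac{25143824}{178325} \approx -141.0$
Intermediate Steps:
$M{\left(Y \right)} = 471$
$\frac{1}{M{\left(267 \right)} + 177854} - w{\left(-80 \right)} = \frac{1}{471 + 177854} - 141 = \frac{1}{178325} - 141 = - \frac{25143824}{178325}$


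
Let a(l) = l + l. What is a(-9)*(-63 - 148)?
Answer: 3798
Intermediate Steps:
a(l) = 2*l
a(-9)*(-63 - 148) = (2*(-9))*(-63 - 148) = -18*(-211) = 3798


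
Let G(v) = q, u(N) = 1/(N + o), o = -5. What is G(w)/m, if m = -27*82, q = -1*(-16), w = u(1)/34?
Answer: -8/1107 ≈ -0.0072267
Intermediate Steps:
u(N) = 1/(-5 + N) (u(N) = 1/(N - 5) = 1/(-5 + N))
w = -1/136 (w = 1/((-5 + 1)*34) = (1/34)/(-4) = -¼*1/34 = -1/136 ≈ -0.0073529)
q = 16
G(v) = 16
m = -2214
G(w)/m = 16/(-2214) = 16*(-1/2214) = -8/1107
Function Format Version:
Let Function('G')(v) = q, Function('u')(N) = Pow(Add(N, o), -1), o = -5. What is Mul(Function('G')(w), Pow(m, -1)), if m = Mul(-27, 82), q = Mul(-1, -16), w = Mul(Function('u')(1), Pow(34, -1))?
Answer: Rational(-8, 1107) ≈ -0.0072267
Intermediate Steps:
Function('u')(N) = Pow(Add(-5, N), -1) (Function('u')(N) = Pow(Add(N, -5), -1) = Pow(Add(-5, N), -1))
w = Rational(-1, 136) (w = Mul(Pow(Add(-5, 1), -1), Pow(34, -1)) = Mul(Pow(-4, -1), Rational(1, 34)) = Mul(Rational(-1, 4), Rational(1, 34)) = Rational(-1, 136) ≈ -0.0073529)
q = 16
Function('G')(v) = 16
m = -2214
Mul(Function('G')(w), Pow(m, -1)) = Mul(16, Pow(-2214, -1)) = Mul(16, Rational(-1, 2214)) = Rational(-8, 1107)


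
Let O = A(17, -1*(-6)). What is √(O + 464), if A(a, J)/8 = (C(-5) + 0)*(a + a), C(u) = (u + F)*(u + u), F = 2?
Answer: 28*√11 ≈ 92.865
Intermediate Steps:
C(u) = 2*u*(2 + u) (C(u) = (u + 2)*(u + u) = (2 + u)*(2*u) = 2*u*(2 + u))
A(a, J) = 480*a (A(a, J) = 8*((2*(-5)*(2 - 5) + 0)*(a + a)) = 8*((2*(-5)*(-3) + 0)*(2*a)) = 8*((30 + 0)*(2*a)) = 8*(30*(2*a)) = 8*(60*a) = 480*a)
O = 8160 (O = 480*17 = 8160)
√(O + 464) = √(8160 + 464) = √8624 = 28*√11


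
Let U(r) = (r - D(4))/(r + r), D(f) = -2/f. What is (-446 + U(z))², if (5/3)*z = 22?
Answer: 13831406449/69696 ≈ 1.9845e+5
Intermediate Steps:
z = 66/5 (z = (⅗)*22 = 66/5 ≈ 13.200)
U(r) = (½ + r)/(2*r) (U(r) = (r - (-2)/4)/(r + r) = (r - (-2)/4)/((2*r)) = (r - 1*(-½))*(1/(2*r)) = (r + ½)*(1/(2*r)) = (½ + r)*(1/(2*r)) = (½ + r)/(2*r))
(-446 + U(z))² = (-446 + (1 + 2*(66/5))/(4*(66/5)))² = (-446 + (¼)*(5/66)*(1 + 132/5))² = (-446 + (¼)*(5/66)*(137/5))² = (-446 + 137/264)² = (-117607/264)² = 13831406449/69696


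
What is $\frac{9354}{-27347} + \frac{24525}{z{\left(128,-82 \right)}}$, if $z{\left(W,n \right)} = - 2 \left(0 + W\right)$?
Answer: $- \frac{673079799}{7000832} \approx -96.143$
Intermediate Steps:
$z{\left(W,n \right)} = - 2 W$
$\frac{9354}{-27347} + \frac{24525}{z{\left(128,-82 \right)}} = \frac{9354}{-27347} + \frac{24525}{\left(-2\right) 128} = 9354 \left(- \frac{1}{27347}\right) + \frac{24525}{-256} = - \frac{9354}{27347} + 24525 \left(- \frac{1}{256}\right) = - \frac{9354}{27347} - \frac{24525}{256} = - \frac{673079799}{7000832}$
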